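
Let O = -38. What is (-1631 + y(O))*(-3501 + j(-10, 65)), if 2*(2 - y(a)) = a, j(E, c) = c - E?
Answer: 5515860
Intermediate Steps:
y(a) = 2 - a/2
(-1631 + y(O))*(-3501 + j(-10, 65)) = (-1631 + (2 - ½*(-38)))*(-3501 + (65 - 1*(-10))) = (-1631 + (2 + 19))*(-3501 + (65 + 10)) = (-1631 + 21)*(-3501 + 75) = -1610*(-3426) = 5515860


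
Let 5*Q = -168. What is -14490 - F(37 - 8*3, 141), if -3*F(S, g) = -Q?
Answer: -72394/5 ≈ -14479.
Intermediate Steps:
Q = -168/5 (Q = (1/5)*(-168) = -168/5 ≈ -33.600)
F(S, g) = -56/5 (F(S, g) = -(-1)*(-168)/(3*5) = -1/3*168/5 = -56/5)
-14490 - F(37 - 8*3, 141) = -14490 - 1*(-56/5) = -14490 + 56/5 = -72394/5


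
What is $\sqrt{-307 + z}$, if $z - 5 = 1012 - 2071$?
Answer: $i \sqrt{1361} \approx 36.892 i$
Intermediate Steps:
$z = -1054$ ($z = 5 + \left(1012 - 2071\right) = 5 - 1059 = -1054$)
$\sqrt{-307 + z} = \sqrt{-307 - 1054} = \sqrt{-1361} = i \sqrt{1361}$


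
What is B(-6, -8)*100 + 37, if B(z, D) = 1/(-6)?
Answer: 61/3 ≈ 20.333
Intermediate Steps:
B(z, D) = -⅙
B(-6, -8)*100 + 37 = -⅙*100 + 37 = -50/3 + 37 = 61/3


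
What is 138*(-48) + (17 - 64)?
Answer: -6671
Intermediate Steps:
138*(-48) + (17 - 64) = -6624 - 47 = -6671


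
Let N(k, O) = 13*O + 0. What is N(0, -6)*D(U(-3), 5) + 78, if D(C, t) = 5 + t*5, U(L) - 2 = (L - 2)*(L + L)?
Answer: -2262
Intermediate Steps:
N(k, O) = 13*O
U(L) = 2 + 2*L*(-2 + L) (U(L) = 2 + (L - 2)*(L + L) = 2 + (-2 + L)*(2*L) = 2 + 2*L*(-2 + L))
D(C, t) = 5 + 5*t
N(0, -6)*D(U(-3), 5) + 78 = (13*(-6))*(5 + 5*5) + 78 = -78*(5 + 25) + 78 = -78*30 + 78 = -2340 + 78 = -2262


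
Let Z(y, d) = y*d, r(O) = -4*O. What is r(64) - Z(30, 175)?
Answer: -5506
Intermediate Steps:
Z(y, d) = d*y
r(64) - Z(30, 175) = -4*64 - 175*30 = -256 - 1*5250 = -256 - 5250 = -5506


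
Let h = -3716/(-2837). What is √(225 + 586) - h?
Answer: -3716/2837 + √811 ≈ 27.168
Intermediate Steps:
h = 3716/2837 (h = -3716*(-1/2837) = 3716/2837 ≈ 1.3098)
√(225 + 586) - h = √(225 + 586) - 1*3716/2837 = √811 - 3716/2837 = -3716/2837 + √811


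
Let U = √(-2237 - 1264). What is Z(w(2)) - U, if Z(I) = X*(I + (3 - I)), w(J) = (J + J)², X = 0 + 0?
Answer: -3*I*√389 ≈ -59.169*I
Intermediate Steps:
X = 0
w(J) = 4*J² (w(J) = (2*J)² = 4*J²)
Z(I) = 0 (Z(I) = 0*(I + (3 - I)) = 0*3 = 0)
U = 3*I*√389 (U = √(-3501) = 3*I*√389 ≈ 59.169*I)
Z(w(2)) - U = 0 - 3*I*√389 = -3*I*√389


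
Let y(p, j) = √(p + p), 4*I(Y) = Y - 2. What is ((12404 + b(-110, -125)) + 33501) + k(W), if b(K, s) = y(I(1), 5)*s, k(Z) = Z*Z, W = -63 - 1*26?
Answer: 53826 - 125*I*√2/2 ≈ 53826.0 - 88.388*I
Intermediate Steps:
I(Y) = -½ + Y/4 (I(Y) = (Y - 2)/4 = (-2 + Y)/4 = -½ + Y/4)
W = -89 (W = -63 - 26 = -89)
k(Z) = Z²
y(p, j) = √2*√p (y(p, j) = √(2*p) = √2*√p)
b(K, s) = I*s*√2/2 (b(K, s) = (√2*√(-½ + (¼)*1))*s = (√2*√(-½ + ¼))*s = (√2*√(-¼))*s = (√2*(I/2))*s = (I*√2/2)*s = I*s*√2/2)
((12404 + b(-110, -125)) + 33501) + k(W) = ((12404 + (½)*I*(-125)*√2) + 33501) + (-89)² = ((12404 - 125*I*√2/2) + 33501) + 7921 = (45905 - 125*I*√2/2) + 7921 = 53826 - 125*I*√2/2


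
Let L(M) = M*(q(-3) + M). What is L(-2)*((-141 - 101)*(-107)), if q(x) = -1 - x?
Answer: 0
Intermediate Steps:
L(M) = M*(2 + M) (L(M) = M*((-1 - 1*(-3)) + M) = M*((-1 + 3) + M) = M*(2 + M))
L(-2)*((-141 - 101)*(-107)) = (-2*(2 - 2))*((-141 - 101)*(-107)) = (-2*0)*(-242*(-107)) = 0*25894 = 0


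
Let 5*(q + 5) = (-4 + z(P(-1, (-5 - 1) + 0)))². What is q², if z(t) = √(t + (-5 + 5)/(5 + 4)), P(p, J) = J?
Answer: -159/25 + 48*I*√6/5 ≈ -6.36 + 23.515*I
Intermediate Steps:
z(t) = √t (z(t) = √(t + 0/9) = √(t + 0*(⅑)) = √(t + 0) = √t)
q = -5 + (-4 + I*√6)²/5 (q = -5 + (-4 + √((-5 - 1) + 0))²/5 = -5 + (-4 + √(-6 + 0))²/5 = -5 + (-4 + √(-6))²/5 = -5 + (-4 + I*√6)²/5 ≈ -3.0 - 3.9192*I)
q² = (-5 + (4 - I*√6)²/5)²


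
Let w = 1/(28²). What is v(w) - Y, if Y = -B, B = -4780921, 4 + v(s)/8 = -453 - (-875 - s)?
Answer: -468202545/98 ≈ -4.7776e+6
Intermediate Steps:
w = 1/784 ≈ 0.0012755
v(s) = 3344 + 8*s (v(s) = -32 + 8*(-453 - (-875 - s)) = -32 + 8*(-453 + (875 + s)) = -32 + 8*(422 + s) = -32 + (3376 + 8*s) = 3344 + 8*s)
Y = 4780921 (Y = -1*(-4780921) = 4780921)
v(w) - Y = (3344 + 8*(1/784)) - 1*4780921 = (3344 + 1/98) - 4780921 = 327713/98 - 4780921 = -468202545/98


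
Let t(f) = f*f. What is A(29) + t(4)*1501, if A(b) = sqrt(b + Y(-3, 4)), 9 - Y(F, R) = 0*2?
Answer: 24016 + sqrt(38) ≈ 24022.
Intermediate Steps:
Y(F, R) = 9 (Y(F, R) = 9 - 0*2 = 9 - 1*0 = 9 + 0 = 9)
t(f) = f**2
A(b) = sqrt(9 + b) (A(b) = sqrt(b + 9) = sqrt(9 + b))
A(29) + t(4)*1501 = sqrt(9 + 29) + 4**2*1501 = sqrt(38) + 16*1501 = sqrt(38) + 24016 = 24016 + sqrt(38)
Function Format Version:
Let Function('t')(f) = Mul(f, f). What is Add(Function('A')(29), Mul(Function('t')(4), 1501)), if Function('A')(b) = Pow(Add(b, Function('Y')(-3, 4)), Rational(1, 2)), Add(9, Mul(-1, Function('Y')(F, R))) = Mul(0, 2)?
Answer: Add(24016, Pow(38, Rational(1, 2))) ≈ 24022.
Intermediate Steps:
Function('Y')(F, R) = 9 (Function('Y')(F, R) = Add(9, Mul(-1, Mul(0, 2))) = Add(9, Mul(-1, 0)) = Add(9, 0) = 9)
Function('t')(f) = Pow(f, 2)
Function('A')(b) = Pow(Add(9, b), Rational(1, 2)) (Function('A')(b) = Pow(Add(b, 9), Rational(1, 2)) = Pow(Add(9, b), Rational(1, 2)))
Add(Function('A')(29), Mul(Function('t')(4), 1501)) = Add(Pow(Add(9, 29), Rational(1, 2)), Mul(Pow(4, 2), 1501)) = Add(Pow(38, Rational(1, 2)), Mul(16, 1501)) = Add(Pow(38, Rational(1, 2)), 24016) = Add(24016, Pow(38, Rational(1, 2)))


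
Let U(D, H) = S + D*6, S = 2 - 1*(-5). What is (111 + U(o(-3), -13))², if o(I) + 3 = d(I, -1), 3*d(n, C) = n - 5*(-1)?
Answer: 10816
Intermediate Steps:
d(n, C) = 5/3 + n/3 (d(n, C) = (n - 5*(-1))/3 = (n + 5)/3 = (5 + n)/3 = 5/3 + n/3)
S = 7 (S = 2 + 5 = 7)
o(I) = -4/3 + I/3 (o(I) = -3 + (5/3 + I/3) = -4/3 + I/3)
U(D, H) = 7 + 6*D (U(D, H) = 7 + D*6 = 7 + 6*D)
(111 + U(o(-3), -13))² = (111 + (7 + 6*(-4/3 + (⅓)*(-3))))² = (111 + (7 + 6*(-4/3 - 1)))² = (111 + (7 + 6*(-7/3)))² = (111 + (7 - 14))² = (111 - 7)² = 104² = 10816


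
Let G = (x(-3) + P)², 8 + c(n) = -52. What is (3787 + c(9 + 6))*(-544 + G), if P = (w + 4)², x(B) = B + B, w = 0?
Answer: -1654788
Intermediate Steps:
x(B) = 2*B
P = 16 (P = (0 + 4)² = 4² = 16)
c(n) = -60 (c(n) = -8 - 52 = -60)
G = 100 (G = (2*(-3) + 16)² = (-6 + 16)² = 10² = 100)
(3787 + c(9 + 6))*(-544 + G) = (3787 - 60)*(-544 + 100) = 3727*(-444) = -1654788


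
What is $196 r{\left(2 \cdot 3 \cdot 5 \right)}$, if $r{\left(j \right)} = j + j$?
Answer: $11760$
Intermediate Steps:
$r{\left(j \right)} = 2 j$
$196 r{\left(2 \cdot 3 \cdot 5 \right)} = 196 \cdot 2 \cdot 2 \cdot 3 \cdot 5 = 196 \cdot 2 \cdot 6 \cdot 5 = 196 \cdot 2 \cdot 30 = 196 \cdot 60 = 11760$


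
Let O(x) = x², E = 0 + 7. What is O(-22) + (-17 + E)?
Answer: 474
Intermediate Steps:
E = 7
O(-22) + (-17 + E) = (-22)² + (-17 + 7) = 484 - 10 = 474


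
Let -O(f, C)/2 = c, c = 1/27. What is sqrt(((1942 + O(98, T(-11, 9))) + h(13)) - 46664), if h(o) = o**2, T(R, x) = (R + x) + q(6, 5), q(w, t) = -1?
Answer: I*sqrt(3608799)/9 ≈ 211.08*I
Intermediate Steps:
c = 1/27 ≈ 0.037037
T(R, x) = -1 + R + x (T(R, x) = (R + x) - 1 = -1 + R + x)
O(f, C) = -2/27 (O(f, C) = -2*1/27 = -2/27)
sqrt(((1942 + O(98, T(-11, 9))) + h(13)) - 46664) = sqrt(((1942 - 2/27) + 13**2) - 46664) = sqrt((52432/27 + 169) - 46664) = sqrt(56995/27 - 46664) = sqrt(-1202933/27) = I*sqrt(3608799)/9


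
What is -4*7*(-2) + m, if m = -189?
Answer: -133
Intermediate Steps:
-4*7*(-2) + m = -4*7*(-2) - 189 = -28*(-2) - 189 = 56 - 189 = -133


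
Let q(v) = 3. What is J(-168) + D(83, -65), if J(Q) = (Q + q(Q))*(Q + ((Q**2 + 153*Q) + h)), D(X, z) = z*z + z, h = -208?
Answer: -349600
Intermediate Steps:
D(X, z) = z + z**2 (D(X, z) = z**2 + z = z + z**2)
J(Q) = (3 + Q)*(-208 + Q**2 + 154*Q) (J(Q) = (Q + 3)*(Q + ((Q**2 + 153*Q) - 208)) = (3 + Q)*(Q + (-208 + Q**2 + 153*Q)) = (3 + Q)*(-208 + Q**2 + 154*Q))
J(-168) + D(83, -65) = (-624 + (-168)**3 + 157*(-168)**2 + 254*(-168)) - 65*(1 - 65) = (-624 - 4741632 + 157*28224 - 42672) - 65*(-64) = (-624 - 4741632 + 4431168 - 42672) + 4160 = -353760 + 4160 = -349600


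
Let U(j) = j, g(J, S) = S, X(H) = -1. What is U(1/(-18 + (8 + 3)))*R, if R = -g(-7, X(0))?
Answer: -1/7 ≈ -0.14286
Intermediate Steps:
R = 1 (R = -1*(-1) = 1)
U(1/(-18 + (8 + 3)))*R = 1/(-18 + (8 + 3)) = 1/(-18 + 11) = 1/(-7) = -1/7*1 = -1/7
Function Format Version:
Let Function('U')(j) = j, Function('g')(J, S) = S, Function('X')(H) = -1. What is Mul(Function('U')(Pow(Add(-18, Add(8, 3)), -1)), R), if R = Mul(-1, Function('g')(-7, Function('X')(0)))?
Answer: Rational(-1, 7) ≈ -0.14286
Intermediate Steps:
R = 1 (R = Mul(-1, -1) = 1)
Mul(Function('U')(Pow(Add(-18, Add(8, 3)), -1)), R) = Mul(Pow(Add(-18, Add(8, 3)), -1), 1) = Mul(Pow(Add(-18, 11), -1), 1) = Mul(Pow(-7, -1), 1) = Mul(Rational(-1, 7), 1) = Rational(-1, 7)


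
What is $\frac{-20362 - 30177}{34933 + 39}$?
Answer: $- \frac{50539}{34972} \approx -1.4451$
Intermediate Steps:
$\frac{-20362 - 30177}{34933 + 39} = - \frac{50539}{34972}$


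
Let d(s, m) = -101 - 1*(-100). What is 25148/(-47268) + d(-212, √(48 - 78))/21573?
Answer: -15071252/28325349 ≈ -0.53208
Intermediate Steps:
d(s, m) = -1 (d(s, m) = -101 + 100 = -1)
25148/(-47268) + d(-212, √(48 - 78))/21573 = 25148/(-47268) - 1/21573 = 25148*(-1/47268) - 1*1/21573 = -6287/11817 - 1/21573 = -15071252/28325349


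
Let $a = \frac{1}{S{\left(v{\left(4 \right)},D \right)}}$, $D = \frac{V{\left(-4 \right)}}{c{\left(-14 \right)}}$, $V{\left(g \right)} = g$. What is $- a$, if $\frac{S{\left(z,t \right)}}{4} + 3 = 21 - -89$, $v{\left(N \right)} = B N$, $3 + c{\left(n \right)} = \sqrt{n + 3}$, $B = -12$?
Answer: $- \frac{1}{428} \approx -0.0023364$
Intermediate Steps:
$c{\left(n \right)} = -3 + \sqrt{3 + n}$ ($c{\left(n \right)} = -3 + \sqrt{n + 3} = -3 + \sqrt{3 + n}$)
$v{\left(N \right)} = - 12 N$
$D = - \frac{4}{-3 + i \sqrt{11}}$ ($D = - \frac{4}{-3 + \sqrt{3 - 14}} = - \frac{4}{-3 + \sqrt{-11}} = - \frac{4}{-3 + i \sqrt{11}} \approx 0.6 + 0.66333 i$)
$S{\left(z,t \right)} = 428$ ($S{\left(z,t \right)} = -12 + 4 \left(21 - -89\right) = -12 + 4 \left(21 + 89\right) = -12 + 4 \cdot 110 = -12 + 440 = 428$)
$a = \frac{1}{428} \approx 0.0023364$
$- a = \left(-1\right) \frac{1}{428} = - \frac{1}{428}$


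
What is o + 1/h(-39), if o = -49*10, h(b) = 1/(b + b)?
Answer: -568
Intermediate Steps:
h(b) = 1/(2*b)
o = -490
o + 1/h(-39) = -490 + 1/((½)/(-39)) = -490 + 1/((½)*(-1/39)) = -490 + 1/(-1/78) = -490 - 78 = -568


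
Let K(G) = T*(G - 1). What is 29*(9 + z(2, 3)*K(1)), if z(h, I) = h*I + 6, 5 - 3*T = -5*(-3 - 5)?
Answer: 261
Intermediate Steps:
T = -35/3 (T = 5/3 - (-5)*(-3 - 5)/3 = 5/3 - (-5)*(-8)/3 = 5/3 - ⅓*40 = 5/3 - 40/3 = -35/3 ≈ -11.667)
K(G) = 35/3 - 35*G/3 (K(G) = -35*(G - 1)/3 = -35*(-1 + G)/3 = 35/3 - 35*G/3)
z(h, I) = 6 + I*h (z(h, I) = I*h + 6 = 6 + I*h)
29*(9 + z(2, 3)*K(1)) = 29*(9 + (6 + 3*2)*(35/3 - 35/3*1)) = 29*(9 + (6 + 6)*(35/3 - 35/3)) = 29*(9 + 12*0) = 29*(9 + 0) = 29*9 = 261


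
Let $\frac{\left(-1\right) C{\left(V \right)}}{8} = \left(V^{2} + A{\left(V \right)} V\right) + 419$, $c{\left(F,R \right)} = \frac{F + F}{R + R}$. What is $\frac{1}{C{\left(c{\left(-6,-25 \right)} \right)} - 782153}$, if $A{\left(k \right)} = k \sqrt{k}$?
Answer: $- \frac{2556983921875}{2008524833810447187} + \frac{100000 \sqrt{6}}{669508277936815729} \approx -1.2731 \cdot 10^{-6}$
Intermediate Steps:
$c{\left(F,R \right)} = \frac{F}{R}$ ($c{\left(F,R \right)} = \frac{2 F}{2 R} = 2 F \frac{1}{2 R} = \frac{F}{R}$)
$A{\left(k \right)} = k^{\frac{3}{2}}$
$C{\left(V \right)} = -3352 - 8 V^{2} - 8 V^{\frac{5}{2}}$ ($C{\left(V \right)} = - 8 \left(\left(V^{2} + V^{\frac{3}{2}} V\right) + 419\right) = - 8 \left(\left(V^{2} + V^{\frac{5}{2}}\right) + 419\right) = - 8 \left(419 + V^{2} + V^{\frac{5}{2}}\right) = -3352 - 8 V^{2} - 8 V^{\frac{5}{2}}$)
$\frac{1}{C{\left(c{\left(-6,-25 \right)} \right)} - 782153} = \frac{1}{\left(-3352 - 8 \left(- \frac{6}{-25}\right)^{2} - 8 \left(- \frac{6}{-25}\right)^{\frac{5}{2}}\right) - 782153} = \frac{1}{\left(-3352 - 8 \left(\left(-6\right) \left(- \frac{1}{25}\right)\right)^{2} - 8 \left(\left(-6\right) \left(- \frac{1}{25}\right)\right)^{\frac{5}{2}}\right) - 782153} = \frac{1}{\left(-3352 - 8 \left(\frac{6}{25}\right)^{2} - 8 \left(\frac{6}{25}\right)^{\frac{5}{2}}\right) - 782153} = \frac{1}{\left(-3352 - \frac{288}{625} - 8 \frac{36 \sqrt{6}}{3125}\right) - 782153} = \frac{1}{\left(-3352 - \frac{288}{625} - \frac{288 \sqrt{6}}{3125}\right) - 782153} = \frac{1}{\left(- \frac{2095288}{625} - \frac{288 \sqrt{6}}{3125}\right) - 782153} = \frac{1}{- \frac{490940913}{625} - \frac{288 \sqrt{6}}{3125}}$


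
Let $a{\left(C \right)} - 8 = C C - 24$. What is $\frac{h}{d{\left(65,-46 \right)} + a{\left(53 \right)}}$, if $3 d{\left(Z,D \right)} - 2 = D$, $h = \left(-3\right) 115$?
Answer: $- \frac{207}{1667} \approx -0.12418$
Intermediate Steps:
$h = -345$
$d{\left(Z,D \right)} = \frac{2}{3} + \frac{D}{3}$
$a{\left(C \right)} = -16 + C^{2}$ ($a{\left(C \right)} = 8 + \left(C C - 24\right) = 8 + \left(C^{2} - 24\right) = 8 + \left(-24 + C^{2}\right) = -16 + C^{2}$)
$\frac{h}{d{\left(65,-46 \right)} + a{\left(53 \right)}} = - \frac{345}{\left(\frac{2}{3} + \frac{1}{3} \left(-46\right)\right) - \left(16 - 53^{2}\right)} = - \frac{345}{\left(\frac{2}{3} - \frac{46}{3}\right) + \left(-16 + 2809\right)} = - \frac{345}{- \frac{44}{3} + 2793} = - \frac{345}{\frac{8335}{3}} = \left(-345\right) \frac{3}{8335} = - \frac{207}{1667}$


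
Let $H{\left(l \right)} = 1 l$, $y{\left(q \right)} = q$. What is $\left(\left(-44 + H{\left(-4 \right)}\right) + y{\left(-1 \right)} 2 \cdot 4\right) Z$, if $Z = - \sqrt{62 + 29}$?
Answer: $56 \sqrt{91} \approx 534.21$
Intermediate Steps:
$H{\left(l \right)} = l$
$Z = - \sqrt{91} \approx -9.5394$
$\left(\left(-44 + H{\left(-4 \right)}\right) + y{\left(-1 \right)} 2 \cdot 4\right) Z = \left(\left(-44 - 4\right) + \left(-1\right) 2 \cdot 4\right) \left(- \sqrt{91}\right) = \left(-48 - 8\right) \left(- \sqrt{91}\right) = - 56 \left(- \sqrt{91}\right) = 56 \sqrt{91}$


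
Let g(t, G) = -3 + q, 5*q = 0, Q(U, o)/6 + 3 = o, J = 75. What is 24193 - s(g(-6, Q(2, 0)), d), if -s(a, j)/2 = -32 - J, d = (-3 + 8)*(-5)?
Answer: 23979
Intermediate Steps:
Q(U, o) = -18 + 6*o
q = 0 (q = (⅕)*0 = 0)
d = -25 (d = 5*(-5) = -25)
g(t, G) = -3 (g(t, G) = -3 + 0 = -3)
s(a, j) = 214 (s(a, j) = -2*(-32 - 1*75) = -2*(-32 - 75) = -2*(-107) = 214)
24193 - s(g(-6, Q(2, 0)), d) = 24193 - 1*214 = 24193 - 214 = 23979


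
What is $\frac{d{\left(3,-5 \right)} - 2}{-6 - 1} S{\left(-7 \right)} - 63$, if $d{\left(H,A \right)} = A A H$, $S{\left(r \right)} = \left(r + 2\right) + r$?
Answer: $\frac{435}{7} \approx 62.143$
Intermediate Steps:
$S{\left(r \right)} = 2 + 2 r$ ($S{\left(r \right)} = \left(2 + r\right) + r = 2 + 2 r$)
$d{\left(H,A \right)} = H A^{2}$ ($d{\left(H,A \right)} = A^{2} H = H A^{2}$)
$\frac{d{\left(3,-5 \right)} - 2}{-6 - 1} S{\left(-7 \right)} - 63 = \frac{3 \left(-5\right)^{2} - 2}{-6 - 1} \left(2 + 2 \left(-7\right)\right) - 63 = \frac{3 \cdot 25 - 2}{-7} \left(2 - 14\right) - 63 = \left(75 - 2\right) \left(- \frac{1}{7}\right) \left(-12\right) - 63 = 73 \left(- \frac{1}{7}\right) \left(-12\right) - 63 = \left(- \frac{73}{7}\right) \left(-12\right) - 63 = \frac{876}{7} - 63 = \frac{435}{7}$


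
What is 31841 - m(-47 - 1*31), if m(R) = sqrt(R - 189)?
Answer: 31841 - I*sqrt(267) ≈ 31841.0 - 16.34*I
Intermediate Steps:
m(R) = sqrt(-189 + R)
31841 - m(-47 - 1*31) = 31841 - sqrt(-189 + (-47 - 1*31)) = 31841 - sqrt(-189 + (-47 - 31)) = 31841 - sqrt(-189 - 78) = 31841 - sqrt(-267) = 31841 - I*sqrt(267)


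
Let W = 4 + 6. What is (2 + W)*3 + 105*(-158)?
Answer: -16554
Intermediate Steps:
W = 10
(2 + W)*3 + 105*(-158) = (2 + 10)*3 + 105*(-158) = 12*3 - 16590 = 36 - 16590 = -16554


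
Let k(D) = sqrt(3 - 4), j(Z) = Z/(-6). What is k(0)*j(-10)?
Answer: 5*I/3 ≈ 1.6667*I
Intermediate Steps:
j(Z) = -Z/6 (j(Z) = Z*(-1/6) = -Z/6)
k(D) = I (k(D) = sqrt(-1) = I)
k(0)*j(-10) = I*(-1/6*(-10)) = I*(5/3) = 5*I/3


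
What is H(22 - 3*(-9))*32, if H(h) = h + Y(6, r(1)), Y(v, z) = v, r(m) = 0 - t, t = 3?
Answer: 1760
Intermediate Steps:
r(m) = -3 (r(m) = 0 - 1*3 = 0 - 3 = -3)
H(h) = 6 + h (H(h) = h + 6 = 6 + h)
H(22 - 3*(-9))*32 = (6 + (22 - 3*(-9)))*32 = (6 + (22 + 27))*32 = (6 + 49)*32 = 55*32 = 1760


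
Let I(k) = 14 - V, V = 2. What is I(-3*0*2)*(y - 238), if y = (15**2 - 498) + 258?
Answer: -3036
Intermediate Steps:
I(k) = 12 (I(k) = 14 - 1*2 = 14 - 2 = 12)
y = -15 (y = (225 - 498) + 258 = -273 + 258 = -15)
I(-3*0*2)*(y - 238) = 12*(-15 - 238) = 12*(-253) = -3036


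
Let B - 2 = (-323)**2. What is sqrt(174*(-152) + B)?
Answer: sqrt(77883) ≈ 279.08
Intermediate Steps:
B = 104331 (B = 2 + (-323)**2 = 2 + 104329 = 104331)
sqrt(174*(-152) + B) = sqrt(174*(-152) + 104331) = sqrt(-26448 + 104331) = sqrt(77883)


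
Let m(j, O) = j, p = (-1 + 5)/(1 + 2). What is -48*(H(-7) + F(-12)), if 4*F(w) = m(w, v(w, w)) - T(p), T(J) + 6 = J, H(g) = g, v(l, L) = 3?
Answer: 424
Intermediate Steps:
p = 4/3 ≈ 1.3333
T(J) = -6 + J
F(w) = 7/6 + w/4 (F(w) = (w - (-6 + 4/3))/4 = (w - 1*(-14/3))/4 = (w + 14/3)/4 = (14/3 + w)/4 = 7/6 + w/4)
-48*(H(-7) + F(-12)) = -48*(-7 + (7/6 + (¼)*(-12))) = -48*(-7 + (7/6 - 3)) = -48*(-7 - 11/6) = -48*(-53/6) = 424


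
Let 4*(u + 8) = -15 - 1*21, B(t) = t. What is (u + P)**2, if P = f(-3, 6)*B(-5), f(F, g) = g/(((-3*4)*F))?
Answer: 11449/36 ≈ 318.03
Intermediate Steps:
f(F, g) = -g/(12*F) (f(F, g) = g/((-12*F)) = g*(-1/(12*F)) = -g/(12*F))
u = -17 (u = -8 + (-15 - 1*21)/4 = -8 + (-15 - 21)/4 = -8 + (1/4)*(-36) = -8 - 9 = -17)
P = -5/6 (P = -1/12*6/(-3)*(-5) = -1/12*6*(-1/3)*(-5) = (1/6)*(-5) = -5/6 ≈ -0.83333)
(u + P)**2 = (-17 - 5/6)**2 = (-107/6)**2 = 11449/36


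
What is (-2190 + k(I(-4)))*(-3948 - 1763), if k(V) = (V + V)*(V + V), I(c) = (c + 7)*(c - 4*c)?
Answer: -17098734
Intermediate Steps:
I(c) = -3*c*(7 + c) (I(c) = (7 + c)*(-3*c) = -3*c*(7 + c))
k(V) = 4*V**2 (k(V) = (2*V)*(2*V) = 4*V**2)
(-2190 + k(I(-4)))*(-3948 - 1763) = (-2190 + 4*(-3*(-4)*(7 - 4))**2)*(-3948 - 1763) = (-2190 + 4*(-3*(-4)*3)**2)*(-5711) = (-2190 + 4*36**2)*(-5711) = (-2190 + 4*1296)*(-5711) = (-2190 + 5184)*(-5711) = 2994*(-5711) = -17098734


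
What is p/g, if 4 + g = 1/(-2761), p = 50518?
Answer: -139480198/11045 ≈ -12628.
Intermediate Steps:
g = -11045/2761 (g = -4 + 1/(-2761) = -4 - 1/2761 = -11045/2761 ≈ -4.0004)
p/g = 50518/(-11045/2761) = 50518*(-2761/11045) = -139480198/11045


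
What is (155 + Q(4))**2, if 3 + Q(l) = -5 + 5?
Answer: 23104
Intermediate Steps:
Q(l) = -3 (Q(l) = -3 + (-5 + 5) = -3 + 0 = -3)
(155 + Q(4))**2 = (155 - 3)**2 = 152**2 = 23104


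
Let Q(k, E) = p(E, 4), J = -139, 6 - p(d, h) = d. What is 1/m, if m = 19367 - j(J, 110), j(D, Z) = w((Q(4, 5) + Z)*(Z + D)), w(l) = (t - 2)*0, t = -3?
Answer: 1/19367 ≈ 5.1634e-5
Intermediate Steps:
p(d, h) = 6 - d
Q(k, E) = 6 - E
w(l) = 0 (w(l) = (-3 - 2)*0 = -5*0 = 0)
j(D, Z) = 0
m = 19367 (m = 19367 - 1*0 = 19367 + 0 = 19367)
1/m = 1/19367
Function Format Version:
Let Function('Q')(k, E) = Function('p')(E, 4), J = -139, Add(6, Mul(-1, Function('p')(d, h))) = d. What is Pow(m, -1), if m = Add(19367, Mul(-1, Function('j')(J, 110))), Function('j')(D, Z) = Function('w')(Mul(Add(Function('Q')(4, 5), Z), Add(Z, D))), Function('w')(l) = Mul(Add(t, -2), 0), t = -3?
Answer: Rational(1, 19367) ≈ 5.1634e-5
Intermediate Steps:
Function('p')(d, h) = Add(6, Mul(-1, d))
Function('Q')(k, E) = Add(6, Mul(-1, E))
Function('w')(l) = 0 (Function('w')(l) = Mul(Add(-3, -2), 0) = Mul(-5, 0) = 0)
Function('j')(D, Z) = 0
m = 19367 (m = Add(19367, Mul(-1, 0)) = Add(19367, 0) = 19367)
Pow(m, -1) = Pow(19367, -1) = Rational(1, 19367)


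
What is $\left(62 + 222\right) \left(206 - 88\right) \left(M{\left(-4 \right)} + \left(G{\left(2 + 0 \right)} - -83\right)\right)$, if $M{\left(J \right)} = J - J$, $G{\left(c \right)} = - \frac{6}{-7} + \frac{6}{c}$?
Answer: $\frac{20375296}{7} \approx 2.9108 \cdot 10^{6}$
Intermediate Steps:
$G{\left(c \right)} = \frac{6}{7} + \frac{6}{c}$ ($G{\left(c \right)} = \left(-6\right) \left(- \frac{1}{7}\right) + \frac{6}{c} = \frac{6}{7} + \frac{6}{c}$)
$M{\left(J \right)} = 0$
$\left(62 + 222\right) \left(206 - 88\right) \left(M{\left(-4 \right)} + \left(G{\left(2 + 0 \right)} - -83\right)\right) = \left(62 + 222\right) \left(206 - 88\right) \left(0 + \left(\left(\frac{6}{7} + \frac{6}{2 + 0}\right) - -83\right)\right) = 284 \cdot 118 \left(0 + \left(\left(\frac{6}{7} + \frac{6}{2}\right) + 83\right)\right) = 33512 \left(0 + \left(\left(\frac{6}{7} + 6 \cdot \frac{1}{2}\right) + 83\right)\right) = 33512 \left(0 + \left(\left(\frac{6}{7} + 3\right) + 83\right)\right) = 33512 \left(0 + \left(\frac{27}{7} + 83\right)\right) = 33512 \left(0 + \frac{608}{7}\right) = 33512 \cdot \frac{608}{7} = \frac{20375296}{7}$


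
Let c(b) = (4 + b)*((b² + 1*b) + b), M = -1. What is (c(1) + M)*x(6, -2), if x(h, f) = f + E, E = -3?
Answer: -70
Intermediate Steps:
x(h, f) = -3 + f (x(h, f) = f - 3 = -3 + f)
c(b) = (4 + b)*(b² + 2*b) (c(b) = (4 + b)*((b² + b) + b) = (4 + b)*((b + b²) + b) = (4 + b)*(b² + 2*b))
(c(1) + M)*x(6, -2) = (1*(8 + 1² + 6*1) - 1)*(-3 - 2) = (1*(8 + 1 + 6) - 1)*(-5) = (1*15 - 1)*(-5) = (15 - 1)*(-5) = 14*(-5) = -70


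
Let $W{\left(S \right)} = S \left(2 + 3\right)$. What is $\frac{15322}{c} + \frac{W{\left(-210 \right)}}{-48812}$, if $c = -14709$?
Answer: $- \frac{366226507}{358987854} \approx -1.0202$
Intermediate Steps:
$W{\left(S \right)} = 5 S$ ($W{\left(S \right)} = S 5 = 5 S$)
$\frac{15322}{c} + \frac{W{\left(-210 \right)}}{-48812} = \frac{15322}{-14709} + \frac{5 \left(-210\right)}{-48812} = 15322 \left(- \frac{1}{14709}\right) - - \frac{525}{24406} = - \frac{15322}{14709} + \frac{525}{24406} = - \frac{366226507}{358987854}$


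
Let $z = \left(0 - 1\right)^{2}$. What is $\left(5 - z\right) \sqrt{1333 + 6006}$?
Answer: $4 \sqrt{7339} \approx 342.67$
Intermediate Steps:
$z = 1$ ($z = \left(-1\right)^{2} = 1$)
$\left(5 - z\right) \sqrt{1333 + 6006} = \left(5 - 1\right) \sqrt{1333 + 6006} = \left(5 - 1\right) \sqrt{7339} = 4 \sqrt{7339}$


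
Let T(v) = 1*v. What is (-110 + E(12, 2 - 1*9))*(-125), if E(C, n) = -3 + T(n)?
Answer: 15000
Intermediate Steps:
T(v) = v
E(C, n) = -3 + n
(-110 + E(12, 2 - 1*9))*(-125) = (-110 + (-3 + (2 - 1*9)))*(-125) = (-110 + (-3 + (2 - 9)))*(-125) = (-110 + (-3 - 7))*(-125) = (-110 - 10)*(-125) = -120*(-125) = 15000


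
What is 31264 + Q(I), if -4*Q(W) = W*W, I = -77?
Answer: 119127/4 ≈ 29782.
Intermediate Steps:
Q(W) = -W**2/4 (Q(W) = -W*W/4 = -W**2/4)
31264 + Q(I) = 31264 - 1/4*(-77)**2 = 31264 - 1/4*5929 = 31264 - 5929/4 = 119127/4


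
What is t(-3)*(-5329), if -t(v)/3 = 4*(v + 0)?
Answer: -191844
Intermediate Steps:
t(v) = -12*v (t(v) = -12*(v + 0) = -12*v)
t(-3)*(-5329) = -12*(-3)*(-5329) = 36*(-5329) = -191844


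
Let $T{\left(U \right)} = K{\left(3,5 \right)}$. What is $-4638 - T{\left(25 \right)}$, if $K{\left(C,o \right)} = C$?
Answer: $-4641$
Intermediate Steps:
$T{\left(U \right)} = 3$
$-4638 - T{\left(25 \right)} = -4638 - 3 = -4641$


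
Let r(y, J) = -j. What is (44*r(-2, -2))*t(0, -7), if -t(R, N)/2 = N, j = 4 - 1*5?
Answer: 616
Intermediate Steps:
j = -1 (j = 4 - 5 = -1)
t(R, N) = -2*N
r(y, J) = 1 (r(y, J) = -1*(-1) = 1)
(44*r(-2, -2))*t(0, -7) = (44*1)*(-2*(-7)) = 44*14 = 616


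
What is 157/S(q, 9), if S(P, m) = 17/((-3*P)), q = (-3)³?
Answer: 12717/17 ≈ 748.06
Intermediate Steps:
q = -27
S(P, m) = -17/(3*P) (S(P, m) = 17*(-1/(3*P)) = -17/(3*P))
157/S(q, 9) = 157/((-17/3/(-27))) = 157/((-17/3*(-1/27))) = 157/(17/81) = 157*(81/17) = 12717/17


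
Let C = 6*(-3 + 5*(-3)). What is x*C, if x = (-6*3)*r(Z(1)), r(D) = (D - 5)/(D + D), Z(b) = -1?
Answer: 5832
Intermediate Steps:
r(D) = (-5 + D)/(2*D) (r(D) = (-5 + D)/((2*D)) = (-5 + D)*(1/(2*D)) = (-5 + D)/(2*D))
C = -108 (C = 6*(-3 - 15) = 6*(-18) = -108)
x = -54 (x = (-6*3)*((½)*(-5 - 1)/(-1)) = -9*(-1)*(-6) = -18*3 = -54)
x*C = -54*(-108) = 5832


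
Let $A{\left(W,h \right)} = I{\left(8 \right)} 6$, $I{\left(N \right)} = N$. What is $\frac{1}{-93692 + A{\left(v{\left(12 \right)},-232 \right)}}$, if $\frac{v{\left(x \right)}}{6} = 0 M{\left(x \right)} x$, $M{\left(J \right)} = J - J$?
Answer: $- \frac{1}{93644} \approx -1.0679 \cdot 10^{-5}$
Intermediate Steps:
$M{\left(J \right)} = 0$
$v{\left(x \right)} = 0$ ($v{\left(x \right)} = 6 \cdot 0 \cdot 0 x = 6 \cdot 0 x = 6 \cdot 0 = 0$)
$A{\left(W,h \right)} = 48$ ($A{\left(W,h \right)} = 8 \cdot 6 = 48$)
$\frac{1}{-93692 + A{\left(v{\left(12 \right)},-232 \right)}} = \frac{1}{-93692 + 48} = \frac{1}{-93644} = - \frac{1}{93644}$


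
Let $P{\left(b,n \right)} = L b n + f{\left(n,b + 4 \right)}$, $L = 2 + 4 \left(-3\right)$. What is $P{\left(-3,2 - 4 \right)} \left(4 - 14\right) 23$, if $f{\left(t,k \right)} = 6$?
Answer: $12420$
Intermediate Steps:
$L = -10$ ($L = 2 - 12 = -10$)
$P{\left(b,n \right)} = 6 - 10 b n$ ($P{\left(b,n \right)} = - 10 b n + 6 = 6 - 10 b n$)
$P{\left(-3,2 - 4 \right)} \left(4 - 14\right) 23 = \left(6 - - 30 \left(2 - 4\right)\right) \left(4 - 14\right) 23 = \left(6 - - 30 \left(2 - 4\right)\right) \left(-10\right) 23 = \left(6 - \left(-30\right) \left(-2\right)\right) \left(-10\right) 23 = \left(6 - 60\right) \left(-10\right) 23 = \left(-54\right) \left(-10\right) 23 = 540 \cdot 23 = 12420$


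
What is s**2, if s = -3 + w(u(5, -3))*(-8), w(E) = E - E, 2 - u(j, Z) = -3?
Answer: 9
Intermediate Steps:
u(j, Z) = 5 (u(j, Z) = 2 - 1*(-3) = 2 + 3 = 5)
w(E) = 0
s = -3 (s = -3 + 0*(-8) = -3 + 0 = -3)
s**2 = (-3)**2 = 9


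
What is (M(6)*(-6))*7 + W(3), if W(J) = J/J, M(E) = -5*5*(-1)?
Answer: -1049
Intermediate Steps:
M(E) = 25 (M(E) = -25*(-1) = 25)
W(J) = 1
(M(6)*(-6))*7 + W(3) = (25*(-6))*7 + 1 = -150*7 + 1 = -1050 + 1 = -1049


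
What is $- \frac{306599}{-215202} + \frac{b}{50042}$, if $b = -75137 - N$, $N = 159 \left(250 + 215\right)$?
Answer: $- \frac{8368882693}{5384569242} \approx -1.5542$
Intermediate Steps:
$N = 73935$ ($N = 159 \cdot 465 = 73935$)
$b = -149072$ ($b = -75137 - 73935 = -149072$)
$- \frac{306599}{-215202} + \frac{b}{50042} = - \frac{306599}{-215202} - \frac{149072}{50042} = \left(-306599\right) \left(- \frac{1}{215202}\right) - \frac{74536}{25021} = \frac{306599}{215202} - \frac{74536}{25021} = - \frac{8368882693}{5384569242}$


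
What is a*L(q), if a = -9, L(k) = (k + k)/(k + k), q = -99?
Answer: -9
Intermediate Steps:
L(k) = 1 (L(k) = (2*k)/((2*k)) = (2*k)*(1/(2*k)) = 1)
a*L(q) = -9*1 = -9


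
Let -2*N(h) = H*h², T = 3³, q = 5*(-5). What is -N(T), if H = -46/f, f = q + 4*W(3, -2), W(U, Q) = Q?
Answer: 5589/11 ≈ 508.09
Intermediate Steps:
q = -25
T = 27
f = -33 (f = -25 + 4*(-2) = -25 - 8 = -33)
H = 46/33 (H = -46/(-33) = -46*(-1/33) = 46/33 ≈ 1.3939)
N(h) = -23*h²/33
-N(T) = -(-23)*27²/33 = -(-23)*729/33 = -1*(-5589/11) = 5589/11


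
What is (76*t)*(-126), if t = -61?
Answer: 584136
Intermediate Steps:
(76*t)*(-126) = (76*(-61))*(-126) = -4636*(-126) = 584136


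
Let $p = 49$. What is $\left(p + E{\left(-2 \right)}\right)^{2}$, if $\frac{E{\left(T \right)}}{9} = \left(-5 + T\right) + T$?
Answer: $1024$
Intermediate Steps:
$E{\left(T \right)} = -45 + 18 T$ ($E{\left(T \right)} = 9 \left(\left(-5 + T\right) + T\right) = 9 \left(-5 + 2 T\right) = -45 + 18 T$)
$\left(p + E{\left(-2 \right)}\right)^{2} = \left(49 + \left(-45 + 18 \left(-2\right)\right)\right)^{2} = \left(49 - 81\right)^{2} = \left(-32\right)^{2} = 1024$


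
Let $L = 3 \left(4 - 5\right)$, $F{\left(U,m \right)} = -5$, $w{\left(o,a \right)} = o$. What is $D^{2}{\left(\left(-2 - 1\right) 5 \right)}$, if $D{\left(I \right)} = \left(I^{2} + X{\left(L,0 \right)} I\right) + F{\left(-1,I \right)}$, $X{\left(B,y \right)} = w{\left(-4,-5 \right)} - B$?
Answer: $55225$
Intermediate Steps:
$L = -3$ ($L = 3 \left(-1\right) = -3$)
$X{\left(B,y \right)} = -4 - B$
$D{\left(I \right)} = -5 + I^{2} - I$ ($D{\left(I \right)} = \left(I^{2} + \left(-4 - -3\right) I\right) - 5 = \left(I^{2} + \left(-4 + 3\right) I\right) - 5 = \left(I^{2} - I\right) - 5 = -5 + I^{2} - I$)
$D^{2}{\left(\left(-2 - 1\right) 5 \right)} = \left(-5 + \left(\left(-2 - 1\right) 5\right)^{2} - \left(-2 - 1\right) 5\right)^{2} = \left(-5 + \left(\left(-3\right) 5\right)^{2} - \left(-3\right) 5\right)^{2} = \left(-5 + \left(-15\right)^{2} - -15\right)^{2} = \left(-5 + 225 + 15\right)^{2} = 235^{2} = 55225$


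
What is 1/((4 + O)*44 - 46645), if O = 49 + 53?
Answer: -1/41981 ≈ -2.3820e-5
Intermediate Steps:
O = 102
1/((4 + O)*44 - 46645) = 1/((4 + 102)*44 - 46645) = 1/(106*44 - 46645) = 1/(4664 - 46645) = 1/(-41981) = -1/41981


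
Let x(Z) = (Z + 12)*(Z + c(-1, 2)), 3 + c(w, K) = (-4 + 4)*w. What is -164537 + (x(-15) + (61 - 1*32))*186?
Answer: -149099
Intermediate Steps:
c(w, K) = -3 (c(w, K) = -3 + (-4 + 4)*w = -3 + 0*w = -3 + 0 = -3)
x(Z) = (-3 + Z)*(12 + Z) (x(Z) = (Z + 12)*(Z - 3) = (12 + Z)*(-3 + Z) = (-3 + Z)*(12 + Z))
-164537 + (x(-15) + (61 - 1*32))*186 = -164537 + ((-36 + (-15)**2 + 9*(-15)) + (61 - 1*32))*186 = -164537 + ((-36 + 225 - 135) + (61 - 32))*186 = -164537 + (54 + 29)*186 = -164537 + 83*186 = -164537 + 15438 = -149099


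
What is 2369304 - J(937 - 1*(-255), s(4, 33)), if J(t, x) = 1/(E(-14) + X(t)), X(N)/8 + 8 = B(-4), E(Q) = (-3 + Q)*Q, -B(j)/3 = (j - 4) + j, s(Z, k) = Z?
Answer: 1094618447/462 ≈ 2.3693e+6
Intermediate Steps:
B(j) = 12 - 6*j (B(j) = -3*((j - 4) + j) = -3*((-4 + j) + j) = -3*(-4 + 2*j) = 12 - 6*j)
E(Q) = Q*(-3 + Q)
X(N) = 224 (X(N) = -64 + 8*(12 - 6*(-4)) = -64 + 8*(12 + 24) = -64 + 8*36 = -64 + 288 = 224)
J(t, x) = 1/462 (J(t, x) = 1/(-14*(-3 - 14) + 224) = 1/(-14*(-17) + 224) = 1/(238 + 224) = 1/462)
2369304 - J(937 - 1*(-255), s(4, 33)) = 2369304 - 1*1/462 = 2369304 - 1/462 = 1094618447/462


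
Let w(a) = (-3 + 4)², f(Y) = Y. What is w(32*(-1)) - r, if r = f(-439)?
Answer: 440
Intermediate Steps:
r = -439
w(a) = 1 (w(a) = 1² = 1)
w(32*(-1)) - r = 1 - 1*(-439) = 1 + 439 = 440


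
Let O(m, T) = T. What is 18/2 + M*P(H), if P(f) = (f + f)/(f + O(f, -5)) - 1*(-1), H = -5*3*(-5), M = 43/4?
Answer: 599/14 ≈ 42.786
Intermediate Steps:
M = 43/4 (M = 43*(¼) = 43/4 ≈ 10.750)
H = 75 (H = -15*(-5) = 75)
P(f) = 1 + 2*f/(-5 + f) (P(f) = (f + f)/(f - 5) - 1*(-1) = (2*f)/(-5 + f) + 1 = 2*f/(-5 + f) + 1 = 1 + 2*f/(-5 + f))
18/2 + M*P(H) = 18/2 + 43*((-5 + 3*75)/(-5 + 75))/4 = 18*(½) + 43*((-5 + 225)/70)/4 = 9 + 43*((1/70)*220)/4 = 9 + (43/4)*(22/7) = 9 + 473/14 = 599/14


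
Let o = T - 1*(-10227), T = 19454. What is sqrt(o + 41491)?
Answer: 6*sqrt(1977) ≈ 266.78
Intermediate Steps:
o = 29681 (o = 19454 - 1*(-10227) = 19454 + 10227 = 29681)
sqrt(o + 41491) = sqrt(29681 + 41491) = sqrt(71172) = 6*sqrt(1977)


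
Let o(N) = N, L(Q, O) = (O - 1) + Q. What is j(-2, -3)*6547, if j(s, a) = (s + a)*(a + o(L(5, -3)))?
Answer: 65470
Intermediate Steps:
L(Q, O) = -1 + O + Q (L(Q, O) = (-1 + O) + Q = -1 + O + Q)
j(s, a) = (1 + a)*(a + s) (j(s, a) = (s + a)*(a + (-1 - 3 + 5)) = (a + s)*(a + 1) = (a + s)*(1 + a) = (1 + a)*(a + s))
j(-2, -3)*6547 = (-3 - 2 + (-3)² - 3*(-2))*6547 = (-3 - 2 + 9 + 6)*6547 = 10*6547 = 65470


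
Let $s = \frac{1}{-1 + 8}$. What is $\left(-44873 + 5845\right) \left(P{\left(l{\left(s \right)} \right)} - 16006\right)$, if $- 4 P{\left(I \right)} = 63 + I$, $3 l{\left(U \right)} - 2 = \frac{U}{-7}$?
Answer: $\frac{91919584702}{147} \approx 6.253 \cdot 10^{8}$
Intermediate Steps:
$s = \frac{1}{7} \approx 0.14286$
$l{\left(U \right)} = \frac{2}{3} - \frac{U}{21}$ ($l{\left(U \right)} = \frac{2}{3} + \frac{U \frac{1}{-7}}{3} = \frac{2}{3} + \frac{U \left(- \frac{1}{7}\right)}{3} = \frac{2}{3} + \frac{\left(- \frac{1}{7}\right) U}{3} = \frac{2}{3} - \frac{U}{21}$)
$P{\left(I \right)} = - \frac{63}{4} - \frac{I}{4}$ ($P{\left(I \right)} = - \frac{63 + I}{4} = - \frac{63}{4} - \frac{I}{4}$)
$\left(-44873 + 5845\right) \left(P{\left(l{\left(s \right)} \right)} - 16006\right) = \left(-44873 + 5845\right) \left(\left(- \frac{63}{4} - \frac{\frac{2}{3} - \frac{1}{147}}{4}\right) - 16006\right) = - 39028 \left(\left(- \frac{63}{4} - \frac{\frac{2}{3} - \frac{1}{147}}{4}\right) - 16006\right) = - 39028 \left(\left(- \frac{63}{4} - \frac{97}{588}\right) - 16006\right) = - 39028 \left(- \frac{4679}{294} - 16006\right) = \left(-39028\right) \left(- \frac{4710443}{294}\right) = \frac{91919584702}{147}$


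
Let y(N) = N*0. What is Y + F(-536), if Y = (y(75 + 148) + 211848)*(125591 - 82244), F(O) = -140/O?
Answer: 1230518684339/134 ≈ 9.1830e+9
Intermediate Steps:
y(N) = 0
Y = 9182975256 (Y = (0 + 211848)*(125591 - 82244) = 211848*43347 = 9182975256)
Y + F(-536) = 9182975256 - 140/(-536) = 9182975256 - 140*(-1/536) = 9182975256 + 35/134 = 1230518684339/134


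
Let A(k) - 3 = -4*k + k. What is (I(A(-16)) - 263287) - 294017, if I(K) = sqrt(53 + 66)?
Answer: -557304 + sqrt(119) ≈ -5.5729e+5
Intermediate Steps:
A(k) = 3 - 3*k (A(k) = 3 + (-4*k + k) = 3 - 3*k)
I(K) = sqrt(119)
(I(A(-16)) - 263287) - 294017 = (sqrt(119) - 263287) - 294017 = (-263287 + sqrt(119)) - 294017 = -557304 + sqrt(119)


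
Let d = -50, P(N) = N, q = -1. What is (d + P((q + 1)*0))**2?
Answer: 2500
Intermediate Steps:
(d + P((q + 1)*0))**2 = (-50 + (-1 + 1)*0)**2 = (-50 + 0*0)**2 = (-50 + 0)**2 = (-50)**2 = 2500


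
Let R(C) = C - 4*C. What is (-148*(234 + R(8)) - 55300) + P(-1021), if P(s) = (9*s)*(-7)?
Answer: -22057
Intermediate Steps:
R(C) = -3*C
P(s) = -63*s
(-148*(234 + R(8)) - 55300) + P(-1021) = (-148*(234 - 3*8) - 55300) - 63*(-1021) = (-148*(234 - 24) - 55300) + 64323 = (-148*210 - 55300) + 64323 = (-31080 - 55300) + 64323 = -86380 + 64323 = -22057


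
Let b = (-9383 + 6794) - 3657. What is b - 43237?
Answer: -49483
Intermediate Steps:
b = -6246 (b = -2589 - 3657 = -6246)
b - 43237 = -6246 - 43237 = -49483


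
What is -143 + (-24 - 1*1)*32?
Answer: -943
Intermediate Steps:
-143 + (-24 - 1*1)*32 = -143 + (-24 - 1)*32 = -143 - 25*32 = -143 - 800 = -943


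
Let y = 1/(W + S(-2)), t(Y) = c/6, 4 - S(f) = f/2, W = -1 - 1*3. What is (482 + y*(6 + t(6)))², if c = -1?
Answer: 8567329/36 ≈ 2.3798e+5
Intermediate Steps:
W = -4 (W = -1 - 3 = -4)
S(f) = 4 - f/2
t(Y) = -⅙ (t(Y) = -1/6 = -1*⅙ = -⅙)
y = 1 (y = 1/(-4 + (4 - ½*(-2))) = 1/(-4 + (4 + 1)) = 1/(-4 + 5) = 1/1 = 1)
(482 + y*(6 + t(6)))² = (482 + 1*(6 - ⅙))² = (482 + 1*(35/6))² = (482 + 35/6)² = (2927/6)² = 8567329/36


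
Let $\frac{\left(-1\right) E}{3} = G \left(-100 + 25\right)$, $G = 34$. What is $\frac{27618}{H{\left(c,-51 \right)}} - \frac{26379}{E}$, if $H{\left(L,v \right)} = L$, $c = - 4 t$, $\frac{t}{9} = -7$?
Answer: $\frac{947362}{8925} \approx 106.15$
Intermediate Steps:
$t = -63$ ($t = 9 \left(-7\right) = -63$)
$c = 252$ ($c = \left(-4\right) \left(-63\right) = 252$)
$E = 7650$ ($E = - 3 \cdot 34 \left(-100 + 25\right) = - 3 \cdot 34 \left(-75\right) = \left(-3\right) \left(-2550\right) = 7650$)
$\frac{27618}{H{\left(c,-51 \right)}} - \frac{26379}{E} = \frac{27618}{252} - \frac{26379}{7650} = 27618 \cdot \frac{1}{252} - \frac{2931}{850} = \frac{4603}{42} - \frac{2931}{850} = \frac{947362}{8925}$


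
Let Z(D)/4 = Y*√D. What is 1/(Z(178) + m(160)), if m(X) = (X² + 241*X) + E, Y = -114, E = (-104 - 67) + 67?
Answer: 2669/169423272 + 19*√178/169423272 ≈ 1.7250e-5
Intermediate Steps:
E = -104 (E = -171 + 67 = -104)
Z(D) = -456*√D (Z(D) = 4*(-114*√D) = -456*√D)
m(X) = -104 + X² + 241*X (m(X) = (X² + 241*X) - 104 = -104 + X² + 241*X)
1/(Z(178) + m(160)) = 1/(-456*√178 + (-104 + 160² + 241*160)) = 1/(-456*√178 + (-104 + 25600 + 38560)) = 1/(-456*√178 + 64056) = 1/(64056 - 456*√178)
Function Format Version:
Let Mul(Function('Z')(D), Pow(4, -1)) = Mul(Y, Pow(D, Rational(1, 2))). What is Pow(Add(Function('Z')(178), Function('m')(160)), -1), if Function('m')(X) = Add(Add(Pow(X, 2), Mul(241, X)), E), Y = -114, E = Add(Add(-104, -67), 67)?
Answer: Add(Rational(2669, 169423272), Mul(Rational(19, 169423272), Pow(178, Rational(1, 2)))) ≈ 1.7250e-5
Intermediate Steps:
E = -104 (E = Add(-171, 67) = -104)
Function('Z')(D) = Mul(-456, Pow(D, Rational(1, 2))) (Function('Z')(D) = Mul(4, Mul(-114, Pow(D, Rational(1, 2)))) = Mul(-456, Pow(D, Rational(1, 2))))
Function('m')(X) = Add(-104, Pow(X, 2), Mul(241, X)) (Function('m')(X) = Add(Add(Pow(X, 2), Mul(241, X)), -104) = Add(-104, Pow(X, 2), Mul(241, X)))
Pow(Add(Function('Z')(178), Function('m')(160)), -1) = Pow(Add(Mul(-456, Pow(178, Rational(1, 2))), Add(-104, Pow(160, 2), Mul(241, 160))), -1) = Pow(Add(Mul(-456, Pow(178, Rational(1, 2))), Add(-104, 25600, 38560)), -1) = Pow(Add(Mul(-456, Pow(178, Rational(1, 2))), 64056), -1) = Pow(Add(64056, Mul(-456, Pow(178, Rational(1, 2)))), -1)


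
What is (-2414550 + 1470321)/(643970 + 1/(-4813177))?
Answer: -4544741305533/3099541592689 ≈ -1.4663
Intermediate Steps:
(-2414550 + 1470321)/(643970 + 1/(-4813177)) = -944229/(643970 - 1/4813177) = -944229/3099541592689/4813177 = -944229*4813177/3099541592689 = -4544741305533/3099541592689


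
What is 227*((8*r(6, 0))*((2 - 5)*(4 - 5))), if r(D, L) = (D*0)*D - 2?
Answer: -10896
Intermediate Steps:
r(D, L) = -2 (r(D, L) = 0*D - 2 = 0 - 2 = -2)
227*((8*r(6, 0))*((2 - 5)*(4 - 5))) = 227*((8*(-2))*((2 - 5)*(4 - 5))) = 227*(-(-48)*(-1)) = 227*(-16*3) = 227*(-48) = -10896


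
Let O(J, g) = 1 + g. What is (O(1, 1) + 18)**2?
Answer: 400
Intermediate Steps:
(O(1, 1) + 18)**2 = ((1 + 1) + 18)**2 = (2 + 18)**2 = 20**2 = 400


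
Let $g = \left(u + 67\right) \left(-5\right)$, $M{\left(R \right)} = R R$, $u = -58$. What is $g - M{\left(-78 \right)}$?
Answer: $-6129$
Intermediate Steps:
$M{\left(R \right)} = R^{2}$
$g = -45$ ($g = \left(-58 + 67\right) \left(-5\right) = 9 \left(-5\right) = -45$)
$g - M{\left(-78 \right)} = -45 - \left(-78\right)^{2} = -45 - 6084 = -6129$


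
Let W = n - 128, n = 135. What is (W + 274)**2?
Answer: 78961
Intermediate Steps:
W = 7 (W = 135 - 128 = 7)
(W + 274)**2 = (7 + 274)**2 = 281**2 = 78961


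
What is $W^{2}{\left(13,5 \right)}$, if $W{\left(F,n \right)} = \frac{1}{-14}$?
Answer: $\frac{1}{196} \approx 0.005102$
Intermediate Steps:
$W{\left(F,n \right)} = - \frac{1}{14}$
$W^{2}{\left(13,5 \right)} = \left(- \frac{1}{14}\right)^{2} = \frac{1}{196}$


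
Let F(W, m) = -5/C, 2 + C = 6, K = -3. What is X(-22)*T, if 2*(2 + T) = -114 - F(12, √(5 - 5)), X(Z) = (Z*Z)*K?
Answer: 169521/2 ≈ 84761.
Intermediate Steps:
X(Z) = -3*Z² (X(Z) = (Z*Z)*(-3) = Z²*(-3) = -3*Z²)
C = 4 (C = -2 + 6 = 4)
F(W, m) = -5/4
T = -467/8 (T = -2 + (-114 - 1*(-5/4))/2 = -2 + (-114 + 5/4)/2 = -2 + (½)*(-451/4) = -2 - 451/8 = -467/8 ≈ -58.375)
X(-22)*T = -3*(-22)²*(-467/8) = -3*484*(-467/8) = -1452*(-467/8) = 169521/2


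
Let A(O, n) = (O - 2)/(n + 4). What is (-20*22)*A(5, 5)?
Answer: -440/3 ≈ -146.67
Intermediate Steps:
A(O, n) = (-2 + O)/(4 + n)
(-20*22)*A(5, 5) = (-20*22)*((-2 + 5)/(4 + 5)) = -440*3/9 = -440*⅓ = -440/3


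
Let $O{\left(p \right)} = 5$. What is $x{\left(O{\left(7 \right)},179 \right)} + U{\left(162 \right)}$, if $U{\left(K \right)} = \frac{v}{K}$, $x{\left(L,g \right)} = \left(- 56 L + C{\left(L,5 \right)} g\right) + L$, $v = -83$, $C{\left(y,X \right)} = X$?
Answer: $\frac{100357}{162} \approx 619.49$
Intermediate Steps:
$x{\left(L,g \right)} = - 55 L + 5 g$ ($x{\left(L,g \right)} = \left(- 56 L + 5 g\right) + L = - 55 L + 5 g$)
$U{\left(K \right)} = - \frac{83}{K}$
$x{\left(O{\left(7 \right)},179 \right)} + U{\left(162 \right)} = \left(\left(-55\right) 5 + 5 \cdot 179\right) - \frac{83}{162} = \left(-275 + 895\right) - \frac{83}{162} = 620 - \frac{83}{162} = \frac{100357}{162}$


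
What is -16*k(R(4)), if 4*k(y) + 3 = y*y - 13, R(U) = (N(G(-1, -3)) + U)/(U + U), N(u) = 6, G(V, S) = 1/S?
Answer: 231/4 ≈ 57.750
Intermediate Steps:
G(V, S) = 1/S
R(U) = (6 + U)/(2*U) (R(U) = (6 + U)/(U + U) = (6 + U)/((2*U)) = (6 + U)*(1/(2*U)) = (6 + U)/(2*U))
k(y) = -4 + y²/4 (k(y) = -¾ + (y*y - 13)/4 = -¾ + (y² - 13)/4 = -¾ + (-13 + y²)/4 = -¾ + (-13/4 + y²/4) = -4 + y²/4)
-16*k(R(4)) = -16*(-4 + ((½)*(6 + 4)/4)²/4) = -16*(-4 + ((½)*(¼)*10)²/4) = -16*(-4 + (5/4)²/4) = -16*(-4 + (¼)*(25/16)) = -16*(-4 + 25/64) = -16*(-231/64) = 231/4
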